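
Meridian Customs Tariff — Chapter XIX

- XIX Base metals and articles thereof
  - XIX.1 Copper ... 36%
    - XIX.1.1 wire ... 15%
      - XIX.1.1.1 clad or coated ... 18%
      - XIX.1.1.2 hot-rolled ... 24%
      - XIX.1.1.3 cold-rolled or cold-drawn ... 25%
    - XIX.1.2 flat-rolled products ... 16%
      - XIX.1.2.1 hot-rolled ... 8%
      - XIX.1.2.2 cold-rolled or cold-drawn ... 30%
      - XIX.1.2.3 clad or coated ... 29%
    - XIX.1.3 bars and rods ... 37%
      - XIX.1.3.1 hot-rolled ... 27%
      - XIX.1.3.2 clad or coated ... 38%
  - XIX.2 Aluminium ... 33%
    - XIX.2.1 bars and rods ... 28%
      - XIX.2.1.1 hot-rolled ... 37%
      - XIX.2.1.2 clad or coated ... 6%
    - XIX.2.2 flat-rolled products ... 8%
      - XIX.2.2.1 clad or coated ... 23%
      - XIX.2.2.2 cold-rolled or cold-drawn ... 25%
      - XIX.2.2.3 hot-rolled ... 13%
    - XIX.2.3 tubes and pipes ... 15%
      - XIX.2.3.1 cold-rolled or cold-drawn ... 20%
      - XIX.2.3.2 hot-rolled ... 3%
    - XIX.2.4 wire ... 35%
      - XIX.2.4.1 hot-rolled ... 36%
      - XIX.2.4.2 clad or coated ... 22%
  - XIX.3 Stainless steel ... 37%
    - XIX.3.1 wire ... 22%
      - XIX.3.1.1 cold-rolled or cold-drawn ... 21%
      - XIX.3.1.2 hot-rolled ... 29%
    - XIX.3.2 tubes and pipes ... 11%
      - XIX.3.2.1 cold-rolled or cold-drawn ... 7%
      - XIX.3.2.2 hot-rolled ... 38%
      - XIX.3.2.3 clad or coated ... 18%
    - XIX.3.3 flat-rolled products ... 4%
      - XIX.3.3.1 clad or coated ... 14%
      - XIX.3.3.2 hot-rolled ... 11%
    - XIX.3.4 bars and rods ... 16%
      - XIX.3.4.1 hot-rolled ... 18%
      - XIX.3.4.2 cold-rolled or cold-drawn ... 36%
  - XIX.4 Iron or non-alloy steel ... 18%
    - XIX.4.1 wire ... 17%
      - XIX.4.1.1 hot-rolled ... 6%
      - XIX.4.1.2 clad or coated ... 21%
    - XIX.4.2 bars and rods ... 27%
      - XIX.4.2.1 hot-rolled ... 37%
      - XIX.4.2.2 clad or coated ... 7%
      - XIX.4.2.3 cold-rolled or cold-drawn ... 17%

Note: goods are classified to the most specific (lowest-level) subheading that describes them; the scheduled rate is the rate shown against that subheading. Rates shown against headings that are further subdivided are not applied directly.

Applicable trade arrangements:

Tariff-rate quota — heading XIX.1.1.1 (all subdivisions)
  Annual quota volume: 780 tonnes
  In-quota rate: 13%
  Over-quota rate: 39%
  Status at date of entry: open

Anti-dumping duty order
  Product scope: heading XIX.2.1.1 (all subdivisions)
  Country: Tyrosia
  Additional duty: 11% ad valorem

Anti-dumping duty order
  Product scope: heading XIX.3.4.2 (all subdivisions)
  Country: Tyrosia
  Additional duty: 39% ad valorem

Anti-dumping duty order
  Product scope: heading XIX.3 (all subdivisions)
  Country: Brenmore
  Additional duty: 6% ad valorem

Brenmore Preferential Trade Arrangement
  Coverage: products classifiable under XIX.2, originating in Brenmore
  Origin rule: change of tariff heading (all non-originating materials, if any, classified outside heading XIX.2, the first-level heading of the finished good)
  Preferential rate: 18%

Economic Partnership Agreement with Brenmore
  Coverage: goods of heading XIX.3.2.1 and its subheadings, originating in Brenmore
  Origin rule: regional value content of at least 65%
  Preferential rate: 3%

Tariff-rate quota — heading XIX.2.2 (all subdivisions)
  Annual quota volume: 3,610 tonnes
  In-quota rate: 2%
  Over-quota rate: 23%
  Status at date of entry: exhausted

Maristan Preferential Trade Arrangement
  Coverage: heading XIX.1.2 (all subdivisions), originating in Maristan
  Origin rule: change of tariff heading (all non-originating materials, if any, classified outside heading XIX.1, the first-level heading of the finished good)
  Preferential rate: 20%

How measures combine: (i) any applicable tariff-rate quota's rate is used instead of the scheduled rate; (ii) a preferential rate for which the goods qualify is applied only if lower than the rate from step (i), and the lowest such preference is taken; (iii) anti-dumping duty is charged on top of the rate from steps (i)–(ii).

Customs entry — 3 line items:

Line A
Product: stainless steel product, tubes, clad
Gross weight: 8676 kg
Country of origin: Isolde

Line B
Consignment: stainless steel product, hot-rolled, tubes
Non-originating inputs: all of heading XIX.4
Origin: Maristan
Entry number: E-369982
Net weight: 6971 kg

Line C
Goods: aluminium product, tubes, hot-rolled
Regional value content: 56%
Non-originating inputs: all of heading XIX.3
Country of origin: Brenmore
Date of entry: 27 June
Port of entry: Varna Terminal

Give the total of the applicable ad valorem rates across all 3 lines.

Line A: stainless steel → XIX.3; tubes → XIX.3.2; clad → XIX.3.2.3. Scheduled 18%. No special measure applies. → 18%.
Line B: stainless steel → XIX.3; tubes → XIX.3.2; hot-rolled → XIX.3.2.2. Scheduled 38%. Maristan agreement on XIX.1.2: XIX.3.2.2 not covered. → 38%.
Line C: aluminium → XIX.2; tubes → XIX.2.3; hot-rolled → XIX.2.3.2. Scheduled 3%. Brenmore agreement on XIX.2: CTH met → 18% available; Brenmore agreement on XIX.3.2.1: XIX.2.3.2 not covered; preference 18% not lower than 3% → no reduction. → 3%.
Sum: 18% + 38% + 3% = 59%.

59%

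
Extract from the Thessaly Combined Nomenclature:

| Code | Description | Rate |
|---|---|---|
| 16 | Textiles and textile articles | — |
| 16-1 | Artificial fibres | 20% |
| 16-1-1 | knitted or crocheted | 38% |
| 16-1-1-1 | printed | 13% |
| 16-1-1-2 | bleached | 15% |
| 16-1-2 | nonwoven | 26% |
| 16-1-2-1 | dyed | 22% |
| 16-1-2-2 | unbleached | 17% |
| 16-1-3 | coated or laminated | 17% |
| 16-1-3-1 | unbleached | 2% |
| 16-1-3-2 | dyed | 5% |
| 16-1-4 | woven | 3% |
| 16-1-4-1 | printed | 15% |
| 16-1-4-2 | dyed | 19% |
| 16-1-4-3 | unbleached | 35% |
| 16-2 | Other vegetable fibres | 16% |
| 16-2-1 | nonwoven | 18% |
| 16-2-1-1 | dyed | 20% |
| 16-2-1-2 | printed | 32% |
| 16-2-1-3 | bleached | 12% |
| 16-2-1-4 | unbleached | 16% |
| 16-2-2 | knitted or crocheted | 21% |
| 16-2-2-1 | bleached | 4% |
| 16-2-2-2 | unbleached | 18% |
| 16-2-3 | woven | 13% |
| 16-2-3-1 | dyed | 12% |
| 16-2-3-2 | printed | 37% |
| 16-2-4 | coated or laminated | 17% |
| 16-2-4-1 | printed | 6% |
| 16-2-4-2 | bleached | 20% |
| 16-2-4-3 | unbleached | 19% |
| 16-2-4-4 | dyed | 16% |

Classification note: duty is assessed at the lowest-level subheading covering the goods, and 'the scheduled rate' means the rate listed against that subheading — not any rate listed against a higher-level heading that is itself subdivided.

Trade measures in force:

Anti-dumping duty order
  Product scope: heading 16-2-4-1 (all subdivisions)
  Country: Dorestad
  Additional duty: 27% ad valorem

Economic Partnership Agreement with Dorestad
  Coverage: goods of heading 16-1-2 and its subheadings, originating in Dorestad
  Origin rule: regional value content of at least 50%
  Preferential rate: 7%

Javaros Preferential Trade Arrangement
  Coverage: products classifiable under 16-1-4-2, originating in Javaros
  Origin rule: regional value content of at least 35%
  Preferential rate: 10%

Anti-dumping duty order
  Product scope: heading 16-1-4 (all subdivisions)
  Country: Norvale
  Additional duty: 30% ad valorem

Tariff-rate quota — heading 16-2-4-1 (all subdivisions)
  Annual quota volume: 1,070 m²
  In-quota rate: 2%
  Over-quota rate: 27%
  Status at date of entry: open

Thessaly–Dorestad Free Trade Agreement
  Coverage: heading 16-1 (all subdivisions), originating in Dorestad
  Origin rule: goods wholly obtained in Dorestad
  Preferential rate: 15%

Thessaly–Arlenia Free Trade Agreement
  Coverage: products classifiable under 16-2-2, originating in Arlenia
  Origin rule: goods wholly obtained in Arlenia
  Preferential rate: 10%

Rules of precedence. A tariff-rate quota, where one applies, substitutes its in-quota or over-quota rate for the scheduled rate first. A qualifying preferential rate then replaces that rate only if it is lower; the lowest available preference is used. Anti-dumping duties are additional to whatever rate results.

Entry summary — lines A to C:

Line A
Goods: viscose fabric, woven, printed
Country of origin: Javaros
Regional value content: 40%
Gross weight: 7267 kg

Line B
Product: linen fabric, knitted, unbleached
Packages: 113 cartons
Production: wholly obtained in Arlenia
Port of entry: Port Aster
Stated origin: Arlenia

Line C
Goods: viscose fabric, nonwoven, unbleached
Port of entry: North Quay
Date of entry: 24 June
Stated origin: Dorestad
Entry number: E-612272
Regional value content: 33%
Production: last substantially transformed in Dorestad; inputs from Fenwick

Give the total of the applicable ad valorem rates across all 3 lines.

42%

Line A: viscose → 16-1; woven → 16-1-4; printed → 16-1-4-1. Scheduled 15%. Javaros agreement on 16-1-4-2: 16-1-4-1 not covered. → 15%.
Line B: linen → 16-2; knitted → 16-2-2; unbleached → 16-2-2-2. Scheduled 18%. Arlenia agreement on 16-2-2: wholly obtained → 10% available; preferential 10%. → 10%.
Line C: viscose → 16-1; nonwoven → 16-1-2; unbleached → 16-1-2-2. Scheduled 17%. Dorestad agreement on 16-1-2: RVC < 50%; Dorestad agreement on 16-1: not wholly obtained. → 17%.
Sum: 15% + 10% + 17% = 42%.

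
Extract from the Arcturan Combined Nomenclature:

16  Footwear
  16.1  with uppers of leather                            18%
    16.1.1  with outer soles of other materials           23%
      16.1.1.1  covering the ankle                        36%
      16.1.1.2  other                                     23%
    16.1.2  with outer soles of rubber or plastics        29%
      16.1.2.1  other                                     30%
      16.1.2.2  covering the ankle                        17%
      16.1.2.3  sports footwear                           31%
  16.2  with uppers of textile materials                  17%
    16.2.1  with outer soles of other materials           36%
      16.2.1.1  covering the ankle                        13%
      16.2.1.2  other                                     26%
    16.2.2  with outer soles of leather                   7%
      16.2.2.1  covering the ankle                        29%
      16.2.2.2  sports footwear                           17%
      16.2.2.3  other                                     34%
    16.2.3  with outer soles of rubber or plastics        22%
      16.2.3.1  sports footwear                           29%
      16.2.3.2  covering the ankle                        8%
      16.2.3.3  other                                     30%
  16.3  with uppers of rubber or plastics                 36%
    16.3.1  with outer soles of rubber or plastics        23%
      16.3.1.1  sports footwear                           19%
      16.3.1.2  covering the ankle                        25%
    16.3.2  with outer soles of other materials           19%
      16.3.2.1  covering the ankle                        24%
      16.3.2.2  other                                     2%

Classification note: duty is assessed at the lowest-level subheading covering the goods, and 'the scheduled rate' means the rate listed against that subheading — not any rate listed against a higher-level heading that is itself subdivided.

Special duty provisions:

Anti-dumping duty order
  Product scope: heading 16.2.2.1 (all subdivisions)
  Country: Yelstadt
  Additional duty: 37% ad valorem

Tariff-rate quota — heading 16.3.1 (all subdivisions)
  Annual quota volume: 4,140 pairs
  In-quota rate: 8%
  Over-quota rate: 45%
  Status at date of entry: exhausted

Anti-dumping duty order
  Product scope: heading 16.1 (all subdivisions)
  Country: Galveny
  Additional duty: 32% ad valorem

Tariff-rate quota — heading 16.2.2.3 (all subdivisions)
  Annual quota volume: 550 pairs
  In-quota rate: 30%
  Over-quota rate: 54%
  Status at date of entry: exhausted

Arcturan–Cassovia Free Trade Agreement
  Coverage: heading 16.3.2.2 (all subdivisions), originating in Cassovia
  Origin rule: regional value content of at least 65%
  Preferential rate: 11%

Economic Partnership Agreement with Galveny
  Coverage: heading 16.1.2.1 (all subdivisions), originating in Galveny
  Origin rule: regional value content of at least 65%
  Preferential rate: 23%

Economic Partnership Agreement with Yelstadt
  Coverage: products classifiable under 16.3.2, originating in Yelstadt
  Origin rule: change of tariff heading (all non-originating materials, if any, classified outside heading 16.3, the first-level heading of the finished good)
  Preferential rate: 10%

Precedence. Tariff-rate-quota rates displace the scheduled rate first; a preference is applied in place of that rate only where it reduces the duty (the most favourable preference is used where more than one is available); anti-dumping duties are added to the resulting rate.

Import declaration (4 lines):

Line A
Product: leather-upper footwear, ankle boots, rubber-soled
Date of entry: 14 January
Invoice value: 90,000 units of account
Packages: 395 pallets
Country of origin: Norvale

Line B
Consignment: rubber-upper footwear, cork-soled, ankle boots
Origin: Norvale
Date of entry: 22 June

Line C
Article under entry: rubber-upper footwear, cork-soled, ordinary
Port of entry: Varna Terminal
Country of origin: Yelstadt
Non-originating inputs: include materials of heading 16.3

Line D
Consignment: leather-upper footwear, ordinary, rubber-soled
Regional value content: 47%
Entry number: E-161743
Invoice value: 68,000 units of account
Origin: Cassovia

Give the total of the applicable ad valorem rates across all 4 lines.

73%

Line A: leather-upper → 16.1; rubber-soled → 16.1.2; ankle boots → 16.1.2.2. Scheduled 17%. No special measure applies. → 17%.
Line B: rubber-upper → 16.3; cork-soled → 16.3.2; ankle boots → 16.3.2.1. Scheduled 24%. No special measure applies. → 24%.
Line C: rubber-upper → 16.3; cork-soled → 16.3.2; ordinary → 16.3.2.2. Scheduled 2%. Yelstadt agreement on 16.3.2: CTH not met. → 2%.
Line D: leather-upper → 16.1; rubber-soled → 16.1.2; ordinary → 16.1.2.1. Scheduled 30%. Cassovia agreement on 16.3.2.2: 16.1.2.1 not covered. → 30%.
Sum: 17% + 24% + 2% + 30% = 73%.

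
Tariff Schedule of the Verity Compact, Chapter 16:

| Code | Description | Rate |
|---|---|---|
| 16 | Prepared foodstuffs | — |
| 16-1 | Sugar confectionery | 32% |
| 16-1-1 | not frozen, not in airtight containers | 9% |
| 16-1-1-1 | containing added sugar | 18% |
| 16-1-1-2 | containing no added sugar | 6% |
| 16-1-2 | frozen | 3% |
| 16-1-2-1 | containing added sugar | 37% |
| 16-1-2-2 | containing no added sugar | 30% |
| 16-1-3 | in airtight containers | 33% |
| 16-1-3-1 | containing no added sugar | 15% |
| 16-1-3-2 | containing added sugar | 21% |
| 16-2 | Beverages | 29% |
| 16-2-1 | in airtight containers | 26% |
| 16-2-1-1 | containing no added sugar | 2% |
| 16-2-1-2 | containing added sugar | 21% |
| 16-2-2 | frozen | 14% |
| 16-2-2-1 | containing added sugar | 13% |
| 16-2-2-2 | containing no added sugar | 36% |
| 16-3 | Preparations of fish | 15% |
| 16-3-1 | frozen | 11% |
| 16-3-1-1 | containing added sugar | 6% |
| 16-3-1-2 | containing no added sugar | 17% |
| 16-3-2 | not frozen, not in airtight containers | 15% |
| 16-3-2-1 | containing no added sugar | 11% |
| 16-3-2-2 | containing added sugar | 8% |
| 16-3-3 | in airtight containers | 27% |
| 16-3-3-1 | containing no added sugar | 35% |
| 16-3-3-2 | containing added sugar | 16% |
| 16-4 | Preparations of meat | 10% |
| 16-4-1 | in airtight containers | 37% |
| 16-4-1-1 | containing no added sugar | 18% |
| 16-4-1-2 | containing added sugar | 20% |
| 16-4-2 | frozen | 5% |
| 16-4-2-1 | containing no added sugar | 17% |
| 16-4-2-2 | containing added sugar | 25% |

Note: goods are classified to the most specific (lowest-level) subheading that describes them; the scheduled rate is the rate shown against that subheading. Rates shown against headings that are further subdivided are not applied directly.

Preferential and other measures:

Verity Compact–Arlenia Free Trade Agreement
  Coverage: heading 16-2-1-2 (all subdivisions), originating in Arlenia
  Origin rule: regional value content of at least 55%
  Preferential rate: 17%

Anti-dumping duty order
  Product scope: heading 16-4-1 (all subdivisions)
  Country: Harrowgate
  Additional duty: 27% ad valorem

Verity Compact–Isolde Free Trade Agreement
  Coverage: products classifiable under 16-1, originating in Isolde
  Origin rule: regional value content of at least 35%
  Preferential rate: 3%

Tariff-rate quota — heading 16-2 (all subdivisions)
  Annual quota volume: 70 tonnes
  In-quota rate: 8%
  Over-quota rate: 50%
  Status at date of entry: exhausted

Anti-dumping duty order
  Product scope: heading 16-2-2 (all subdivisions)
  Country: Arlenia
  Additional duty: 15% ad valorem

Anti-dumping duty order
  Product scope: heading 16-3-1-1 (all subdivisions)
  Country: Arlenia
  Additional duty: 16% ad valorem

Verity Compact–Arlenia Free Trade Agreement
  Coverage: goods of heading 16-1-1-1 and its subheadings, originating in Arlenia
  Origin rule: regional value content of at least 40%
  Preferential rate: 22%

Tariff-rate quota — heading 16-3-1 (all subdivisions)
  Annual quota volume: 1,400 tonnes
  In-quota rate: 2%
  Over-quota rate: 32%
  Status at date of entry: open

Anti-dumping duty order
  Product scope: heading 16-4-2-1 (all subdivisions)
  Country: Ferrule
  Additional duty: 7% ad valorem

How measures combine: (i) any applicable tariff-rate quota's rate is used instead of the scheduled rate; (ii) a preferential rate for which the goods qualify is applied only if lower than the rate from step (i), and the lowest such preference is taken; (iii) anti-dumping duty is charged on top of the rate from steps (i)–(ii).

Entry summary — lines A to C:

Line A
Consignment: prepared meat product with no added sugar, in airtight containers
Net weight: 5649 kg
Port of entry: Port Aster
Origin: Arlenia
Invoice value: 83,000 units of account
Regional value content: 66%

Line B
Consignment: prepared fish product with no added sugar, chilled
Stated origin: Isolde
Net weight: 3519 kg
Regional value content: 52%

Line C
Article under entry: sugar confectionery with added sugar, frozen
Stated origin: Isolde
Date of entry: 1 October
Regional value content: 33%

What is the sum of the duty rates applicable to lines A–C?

Line A: prepared meat product → 16-4; in airtight containers → 16-4-1; with no added sugar → 16-4-1-1. Scheduled 18%. Arlenia agreement on 16-2-1-2: 16-4-1-1 not covered; Arlenia agreement on 16-1-1-1: 16-4-1-1 not covered. → 18%.
Line B: prepared fish product → 16-3; chilled → 16-3-2; with no added sugar → 16-3-2-1. Scheduled 11%. Isolde agreement on 16-1: 16-3-2-1 not covered. → 11%.
Line C: sugar confectionery → 16-1; frozen → 16-1-2; with added sugar → 16-1-2-1. Scheduled 37%. Isolde agreement on 16-1: RVC < 35%. → 37%.
Sum: 18% + 11% + 37% = 66%.

66%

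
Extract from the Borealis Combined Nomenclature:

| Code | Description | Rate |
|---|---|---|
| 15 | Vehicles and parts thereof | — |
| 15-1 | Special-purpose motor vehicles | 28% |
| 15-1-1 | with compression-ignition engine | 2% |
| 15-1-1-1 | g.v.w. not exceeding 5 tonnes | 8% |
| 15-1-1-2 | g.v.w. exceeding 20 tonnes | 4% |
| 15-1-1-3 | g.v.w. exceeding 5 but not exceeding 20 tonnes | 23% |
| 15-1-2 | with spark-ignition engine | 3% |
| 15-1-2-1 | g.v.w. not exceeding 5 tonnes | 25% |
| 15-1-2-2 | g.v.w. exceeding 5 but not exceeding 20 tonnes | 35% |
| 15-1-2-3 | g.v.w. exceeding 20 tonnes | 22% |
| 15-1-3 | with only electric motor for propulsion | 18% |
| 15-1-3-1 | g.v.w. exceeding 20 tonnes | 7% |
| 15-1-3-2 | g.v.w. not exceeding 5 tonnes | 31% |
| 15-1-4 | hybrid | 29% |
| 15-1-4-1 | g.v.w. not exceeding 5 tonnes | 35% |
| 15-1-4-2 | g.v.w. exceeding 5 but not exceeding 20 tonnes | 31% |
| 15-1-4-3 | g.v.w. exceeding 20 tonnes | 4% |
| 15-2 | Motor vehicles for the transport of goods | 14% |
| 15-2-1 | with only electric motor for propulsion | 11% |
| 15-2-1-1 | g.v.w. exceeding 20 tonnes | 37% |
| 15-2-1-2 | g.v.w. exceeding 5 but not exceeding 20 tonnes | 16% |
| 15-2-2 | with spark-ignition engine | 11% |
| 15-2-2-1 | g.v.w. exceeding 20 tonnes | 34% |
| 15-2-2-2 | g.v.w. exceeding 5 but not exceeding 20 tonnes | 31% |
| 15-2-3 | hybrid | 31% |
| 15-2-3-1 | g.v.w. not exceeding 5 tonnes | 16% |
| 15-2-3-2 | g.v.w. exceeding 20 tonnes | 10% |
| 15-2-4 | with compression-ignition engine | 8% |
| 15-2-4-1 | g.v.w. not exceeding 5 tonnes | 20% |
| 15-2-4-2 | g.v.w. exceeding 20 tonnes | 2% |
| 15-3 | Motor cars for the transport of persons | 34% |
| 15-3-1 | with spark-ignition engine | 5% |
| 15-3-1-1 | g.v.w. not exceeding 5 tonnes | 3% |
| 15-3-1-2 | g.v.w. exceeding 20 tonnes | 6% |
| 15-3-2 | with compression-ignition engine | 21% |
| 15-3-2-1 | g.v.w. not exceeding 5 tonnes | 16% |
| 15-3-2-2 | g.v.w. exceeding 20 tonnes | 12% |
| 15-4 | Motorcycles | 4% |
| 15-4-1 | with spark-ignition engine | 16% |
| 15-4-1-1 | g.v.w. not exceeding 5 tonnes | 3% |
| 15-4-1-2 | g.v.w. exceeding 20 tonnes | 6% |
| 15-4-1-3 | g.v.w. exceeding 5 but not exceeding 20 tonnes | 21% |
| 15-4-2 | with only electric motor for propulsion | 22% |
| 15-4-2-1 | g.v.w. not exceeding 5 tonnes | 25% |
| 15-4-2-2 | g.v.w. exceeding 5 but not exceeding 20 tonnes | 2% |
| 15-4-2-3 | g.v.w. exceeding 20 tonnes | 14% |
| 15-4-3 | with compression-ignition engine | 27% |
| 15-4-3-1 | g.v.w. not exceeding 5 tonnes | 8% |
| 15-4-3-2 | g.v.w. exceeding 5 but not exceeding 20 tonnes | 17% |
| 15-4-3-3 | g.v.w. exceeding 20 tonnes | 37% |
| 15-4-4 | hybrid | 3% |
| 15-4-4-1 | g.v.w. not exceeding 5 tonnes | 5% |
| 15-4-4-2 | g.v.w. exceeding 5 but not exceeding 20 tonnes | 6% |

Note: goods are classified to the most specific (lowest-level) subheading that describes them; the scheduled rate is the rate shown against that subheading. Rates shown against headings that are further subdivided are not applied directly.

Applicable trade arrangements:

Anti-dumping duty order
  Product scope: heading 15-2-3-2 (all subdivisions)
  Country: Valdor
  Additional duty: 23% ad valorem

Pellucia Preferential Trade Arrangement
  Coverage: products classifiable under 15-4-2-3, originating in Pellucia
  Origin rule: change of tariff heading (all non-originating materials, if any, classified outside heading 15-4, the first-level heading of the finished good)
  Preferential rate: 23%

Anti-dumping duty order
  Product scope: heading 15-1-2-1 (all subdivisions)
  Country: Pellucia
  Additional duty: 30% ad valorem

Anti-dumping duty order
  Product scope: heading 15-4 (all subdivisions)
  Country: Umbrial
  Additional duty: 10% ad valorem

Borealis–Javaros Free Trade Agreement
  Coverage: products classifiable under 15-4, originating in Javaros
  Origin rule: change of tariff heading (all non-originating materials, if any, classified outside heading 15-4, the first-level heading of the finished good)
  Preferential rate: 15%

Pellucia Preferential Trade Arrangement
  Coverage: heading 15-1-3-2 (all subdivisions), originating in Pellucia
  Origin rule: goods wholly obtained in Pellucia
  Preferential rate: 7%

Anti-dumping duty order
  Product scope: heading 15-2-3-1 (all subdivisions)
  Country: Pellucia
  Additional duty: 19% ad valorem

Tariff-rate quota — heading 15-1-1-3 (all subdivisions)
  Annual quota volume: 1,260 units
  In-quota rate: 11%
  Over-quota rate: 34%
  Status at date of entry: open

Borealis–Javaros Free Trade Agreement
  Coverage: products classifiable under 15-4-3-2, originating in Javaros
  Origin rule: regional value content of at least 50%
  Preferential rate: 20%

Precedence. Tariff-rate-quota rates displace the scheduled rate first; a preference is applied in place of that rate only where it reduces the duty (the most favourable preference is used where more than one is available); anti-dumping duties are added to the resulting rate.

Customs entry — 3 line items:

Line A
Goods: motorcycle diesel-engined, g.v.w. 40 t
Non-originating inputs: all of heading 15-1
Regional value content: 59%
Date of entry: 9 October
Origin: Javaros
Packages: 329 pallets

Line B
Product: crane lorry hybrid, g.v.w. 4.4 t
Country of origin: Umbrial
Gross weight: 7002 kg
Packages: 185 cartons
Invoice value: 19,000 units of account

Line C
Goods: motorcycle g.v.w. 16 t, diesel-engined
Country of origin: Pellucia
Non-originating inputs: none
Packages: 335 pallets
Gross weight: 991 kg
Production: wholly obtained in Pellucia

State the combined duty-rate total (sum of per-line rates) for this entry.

Line A: motorcycle → 15-4; diesel-engined → 15-4-3; g.v.w. 40 t → 15-4-3-3. Scheduled 37%. Javaros agreement on 15-4: CTH met → 15% available; Javaros agreement on 15-4-3-2: 15-4-3-3 not covered; preferential 15%. → 15%.
Line B: crane lorry → 15-1; hybrid → 15-1-4; g.v.w. 4.4 t → 15-1-4-1. Scheduled 35%. No special measure applies. → 35%.
Line C: motorcycle → 15-4; diesel-engined → 15-4-3; g.v.w. 16 t → 15-4-3-2. Scheduled 17%. Pellucia agreement on 15-4-2-3: 15-4-3-2 not covered; Pellucia agreement on 15-1-3-2: 15-4-3-2 not covered. → 17%.
Sum: 15% + 35% + 17% = 67%.

67%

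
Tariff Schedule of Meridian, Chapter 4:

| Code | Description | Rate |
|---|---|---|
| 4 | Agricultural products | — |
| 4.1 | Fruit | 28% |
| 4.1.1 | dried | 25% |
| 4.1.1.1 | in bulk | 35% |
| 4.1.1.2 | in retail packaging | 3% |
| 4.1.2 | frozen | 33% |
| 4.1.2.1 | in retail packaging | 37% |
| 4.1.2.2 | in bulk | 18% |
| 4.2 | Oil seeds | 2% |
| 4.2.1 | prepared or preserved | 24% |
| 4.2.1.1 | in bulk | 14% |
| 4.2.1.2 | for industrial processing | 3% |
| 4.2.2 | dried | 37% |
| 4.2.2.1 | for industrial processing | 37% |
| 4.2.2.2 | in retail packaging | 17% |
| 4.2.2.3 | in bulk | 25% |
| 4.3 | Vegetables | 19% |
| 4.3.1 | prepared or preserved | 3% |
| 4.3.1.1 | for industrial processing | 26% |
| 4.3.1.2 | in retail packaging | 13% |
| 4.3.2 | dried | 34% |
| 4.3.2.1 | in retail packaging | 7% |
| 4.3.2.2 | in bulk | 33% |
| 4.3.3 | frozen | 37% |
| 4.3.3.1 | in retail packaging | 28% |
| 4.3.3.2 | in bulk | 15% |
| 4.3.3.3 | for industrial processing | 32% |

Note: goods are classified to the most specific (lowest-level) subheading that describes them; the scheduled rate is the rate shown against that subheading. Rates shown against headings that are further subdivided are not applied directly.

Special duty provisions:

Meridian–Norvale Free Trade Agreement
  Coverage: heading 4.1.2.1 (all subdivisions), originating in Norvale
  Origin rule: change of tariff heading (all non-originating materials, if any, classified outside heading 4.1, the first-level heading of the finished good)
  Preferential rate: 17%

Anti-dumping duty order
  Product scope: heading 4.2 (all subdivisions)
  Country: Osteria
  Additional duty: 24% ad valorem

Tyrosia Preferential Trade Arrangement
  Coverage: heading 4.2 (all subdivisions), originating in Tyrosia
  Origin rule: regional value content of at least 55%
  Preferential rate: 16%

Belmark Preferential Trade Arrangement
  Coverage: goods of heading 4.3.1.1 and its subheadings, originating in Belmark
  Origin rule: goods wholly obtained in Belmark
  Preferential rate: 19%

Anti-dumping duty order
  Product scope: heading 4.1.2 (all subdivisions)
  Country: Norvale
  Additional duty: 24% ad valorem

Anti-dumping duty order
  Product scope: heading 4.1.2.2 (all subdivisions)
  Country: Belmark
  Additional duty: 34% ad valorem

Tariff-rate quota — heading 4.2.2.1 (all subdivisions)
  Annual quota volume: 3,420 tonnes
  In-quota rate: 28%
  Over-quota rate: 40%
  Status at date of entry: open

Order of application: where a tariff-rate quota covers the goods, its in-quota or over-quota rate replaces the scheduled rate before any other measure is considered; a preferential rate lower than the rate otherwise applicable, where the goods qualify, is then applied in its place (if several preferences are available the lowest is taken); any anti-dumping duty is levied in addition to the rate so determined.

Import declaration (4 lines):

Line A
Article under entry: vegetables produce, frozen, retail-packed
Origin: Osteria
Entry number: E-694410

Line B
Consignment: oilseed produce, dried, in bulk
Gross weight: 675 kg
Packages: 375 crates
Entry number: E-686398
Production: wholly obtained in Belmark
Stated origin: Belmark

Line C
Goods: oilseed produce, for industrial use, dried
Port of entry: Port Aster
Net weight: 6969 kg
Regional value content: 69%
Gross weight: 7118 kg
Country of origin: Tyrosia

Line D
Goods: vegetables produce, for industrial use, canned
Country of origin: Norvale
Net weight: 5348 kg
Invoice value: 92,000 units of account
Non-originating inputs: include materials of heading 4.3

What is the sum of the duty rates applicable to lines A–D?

Line A: vegetables → 4.3; frozen → 4.3.3; retail-packed → 4.3.3.1. Scheduled 28%. No special measure applies. → 28%.
Line B: oilseed → 4.2; dried → 4.2.2; in bulk → 4.2.2.3. Scheduled 25%. Belmark agreement on 4.3.1.1: 4.2.2.3 not covered. → 25%.
Line C: oilseed → 4.2; dried → 4.2.2; for industrial use → 4.2.2.1. Scheduled 37%. quota on 4.2.2.1 open → in-quota 28%; Tyrosia agreement on 4.2: RVC ≥ 55% → 16% available; preferential 16%. → 16%.
Line D: vegetables → 4.3; canned → 4.3.1; for industrial use → 4.3.1.1. Scheduled 26%. Norvale agreement on 4.1.2.1: 4.3.1.1 not covered. → 26%.
Sum: 28% + 25% + 16% + 26% = 95%.

95%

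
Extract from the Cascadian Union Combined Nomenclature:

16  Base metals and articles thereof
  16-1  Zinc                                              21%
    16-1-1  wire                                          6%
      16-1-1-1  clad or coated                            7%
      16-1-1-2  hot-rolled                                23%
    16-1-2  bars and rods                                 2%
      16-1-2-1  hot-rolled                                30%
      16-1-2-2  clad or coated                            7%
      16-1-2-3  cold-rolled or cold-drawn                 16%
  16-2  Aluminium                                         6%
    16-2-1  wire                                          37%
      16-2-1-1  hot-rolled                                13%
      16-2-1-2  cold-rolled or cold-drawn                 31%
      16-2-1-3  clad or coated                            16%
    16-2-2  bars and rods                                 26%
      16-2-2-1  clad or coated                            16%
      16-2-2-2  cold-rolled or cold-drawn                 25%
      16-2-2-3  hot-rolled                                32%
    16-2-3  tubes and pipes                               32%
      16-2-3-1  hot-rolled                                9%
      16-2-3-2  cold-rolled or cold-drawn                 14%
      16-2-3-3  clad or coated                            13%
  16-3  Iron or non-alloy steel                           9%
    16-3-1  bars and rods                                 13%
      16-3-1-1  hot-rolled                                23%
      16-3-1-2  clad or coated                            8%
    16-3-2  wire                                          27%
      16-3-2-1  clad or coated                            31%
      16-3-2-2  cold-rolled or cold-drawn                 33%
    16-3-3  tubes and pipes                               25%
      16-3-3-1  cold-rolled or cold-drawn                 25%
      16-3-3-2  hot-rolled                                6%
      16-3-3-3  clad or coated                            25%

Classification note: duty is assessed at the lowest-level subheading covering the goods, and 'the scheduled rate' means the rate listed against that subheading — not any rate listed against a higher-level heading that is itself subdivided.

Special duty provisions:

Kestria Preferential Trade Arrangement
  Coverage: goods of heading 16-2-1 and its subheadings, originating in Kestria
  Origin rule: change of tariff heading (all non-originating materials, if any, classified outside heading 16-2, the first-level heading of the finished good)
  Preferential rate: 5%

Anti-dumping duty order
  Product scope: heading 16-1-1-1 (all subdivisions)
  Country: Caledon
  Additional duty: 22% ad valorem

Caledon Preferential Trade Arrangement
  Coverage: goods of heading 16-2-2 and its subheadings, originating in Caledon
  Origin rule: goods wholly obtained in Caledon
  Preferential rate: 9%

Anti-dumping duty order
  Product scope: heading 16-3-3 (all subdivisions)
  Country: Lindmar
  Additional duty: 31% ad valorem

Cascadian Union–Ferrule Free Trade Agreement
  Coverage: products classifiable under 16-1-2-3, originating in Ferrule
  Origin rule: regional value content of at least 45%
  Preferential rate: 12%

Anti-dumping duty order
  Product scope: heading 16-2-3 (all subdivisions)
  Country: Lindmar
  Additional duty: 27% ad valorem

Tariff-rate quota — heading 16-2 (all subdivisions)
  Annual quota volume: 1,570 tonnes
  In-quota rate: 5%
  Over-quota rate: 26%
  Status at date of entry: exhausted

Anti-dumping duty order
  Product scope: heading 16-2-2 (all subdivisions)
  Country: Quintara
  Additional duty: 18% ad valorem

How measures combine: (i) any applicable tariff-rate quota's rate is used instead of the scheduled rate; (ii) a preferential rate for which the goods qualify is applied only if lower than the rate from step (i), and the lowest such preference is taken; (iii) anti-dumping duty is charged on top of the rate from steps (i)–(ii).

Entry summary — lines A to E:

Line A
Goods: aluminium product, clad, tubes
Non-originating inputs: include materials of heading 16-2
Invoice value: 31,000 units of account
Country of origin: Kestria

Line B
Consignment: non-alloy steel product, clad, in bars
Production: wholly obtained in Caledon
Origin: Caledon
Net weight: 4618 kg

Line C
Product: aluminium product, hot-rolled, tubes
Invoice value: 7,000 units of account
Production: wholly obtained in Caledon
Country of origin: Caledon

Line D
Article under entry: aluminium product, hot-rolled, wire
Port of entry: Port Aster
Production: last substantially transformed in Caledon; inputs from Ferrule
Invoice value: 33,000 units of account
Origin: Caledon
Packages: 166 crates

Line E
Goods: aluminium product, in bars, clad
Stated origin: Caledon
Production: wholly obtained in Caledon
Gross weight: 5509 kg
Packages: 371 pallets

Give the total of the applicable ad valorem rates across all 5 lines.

95%

Line A: aluminium → 16-2; tubes → 16-2-3; clad → 16-2-3-3. Scheduled 13%. quota on 16-2 exhausted → over-quota 26%; Kestria agreement on 16-2-1: 16-2-3-3 not covered. → 26%.
Line B: non-alloy steel → 16-3; in bars → 16-3-1; clad → 16-3-1-2. Scheduled 8%. Caledon agreement on 16-2-2: 16-3-1-2 not covered. → 8%.
Line C: aluminium → 16-2; tubes → 16-2-3; hot-rolled → 16-2-3-1. Scheduled 9%. quota on 16-2 exhausted → over-quota 26%; Caledon agreement on 16-2-2: 16-2-3-1 not covered. → 26%.
Line D: aluminium → 16-2; wire → 16-2-1; hot-rolled → 16-2-1-1. Scheduled 13%. quota on 16-2 exhausted → over-quota 26%; Caledon agreement on 16-2-2: 16-2-1-1 not covered. → 26%.
Line E: aluminium → 16-2; in bars → 16-2-2; clad → 16-2-2-1. Scheduled 16%. quota on 16-2 exhausted → over-quota 26%; Caledon agreement on 16-2-2: wholly obtained → 9% available; preferential 9%. → 9%.
Sum: 26% + 8% + 26% + 26% + 9% = 95%.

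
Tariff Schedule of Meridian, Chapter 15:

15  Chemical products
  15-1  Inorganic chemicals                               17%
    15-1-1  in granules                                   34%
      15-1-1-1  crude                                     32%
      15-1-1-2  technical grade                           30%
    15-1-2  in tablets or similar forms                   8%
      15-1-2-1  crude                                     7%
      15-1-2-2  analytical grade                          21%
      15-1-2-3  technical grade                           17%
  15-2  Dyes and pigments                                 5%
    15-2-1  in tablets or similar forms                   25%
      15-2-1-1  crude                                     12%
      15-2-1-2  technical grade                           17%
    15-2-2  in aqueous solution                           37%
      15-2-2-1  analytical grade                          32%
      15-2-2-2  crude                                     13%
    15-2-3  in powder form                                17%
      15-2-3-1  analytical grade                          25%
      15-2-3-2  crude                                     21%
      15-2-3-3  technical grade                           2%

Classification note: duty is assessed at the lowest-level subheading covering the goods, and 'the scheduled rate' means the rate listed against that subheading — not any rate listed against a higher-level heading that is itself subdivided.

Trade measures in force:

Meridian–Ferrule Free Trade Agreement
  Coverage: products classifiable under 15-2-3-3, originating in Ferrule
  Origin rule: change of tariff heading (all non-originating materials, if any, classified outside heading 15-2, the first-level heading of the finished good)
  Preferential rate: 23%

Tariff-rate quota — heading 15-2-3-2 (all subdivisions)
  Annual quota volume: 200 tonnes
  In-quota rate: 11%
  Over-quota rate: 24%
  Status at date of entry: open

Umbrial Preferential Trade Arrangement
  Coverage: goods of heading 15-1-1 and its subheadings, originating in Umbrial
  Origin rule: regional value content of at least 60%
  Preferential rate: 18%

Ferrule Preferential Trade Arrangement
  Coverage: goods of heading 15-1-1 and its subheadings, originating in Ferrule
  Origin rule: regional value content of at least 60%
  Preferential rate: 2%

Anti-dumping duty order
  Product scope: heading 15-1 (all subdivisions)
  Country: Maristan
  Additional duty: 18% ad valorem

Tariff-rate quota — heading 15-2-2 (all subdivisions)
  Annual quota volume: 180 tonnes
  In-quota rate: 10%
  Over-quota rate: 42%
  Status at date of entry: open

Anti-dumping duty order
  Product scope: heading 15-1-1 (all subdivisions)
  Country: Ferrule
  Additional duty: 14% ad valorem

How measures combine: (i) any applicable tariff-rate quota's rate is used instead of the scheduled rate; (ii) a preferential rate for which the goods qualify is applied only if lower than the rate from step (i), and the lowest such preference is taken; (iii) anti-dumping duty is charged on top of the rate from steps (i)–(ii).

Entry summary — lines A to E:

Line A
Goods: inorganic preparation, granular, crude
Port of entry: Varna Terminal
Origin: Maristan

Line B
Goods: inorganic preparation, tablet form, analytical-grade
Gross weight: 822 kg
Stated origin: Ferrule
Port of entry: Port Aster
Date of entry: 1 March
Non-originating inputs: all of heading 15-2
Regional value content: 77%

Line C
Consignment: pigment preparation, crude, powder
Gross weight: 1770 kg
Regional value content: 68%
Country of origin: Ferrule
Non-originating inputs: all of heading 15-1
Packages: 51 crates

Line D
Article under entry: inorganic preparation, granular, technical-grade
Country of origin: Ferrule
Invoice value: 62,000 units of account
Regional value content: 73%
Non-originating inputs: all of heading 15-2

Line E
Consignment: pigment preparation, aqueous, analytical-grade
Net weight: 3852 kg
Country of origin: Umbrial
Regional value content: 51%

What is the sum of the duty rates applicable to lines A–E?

Line A: inorganic → 15-1; granular → 15-1-1; crude → 15-1-1-1. Scheduled 32%. anti-dumping (Maristan, 15-1): +18%; total 32% + 18% = 50%. → 50%.
Line B: inorganic → 15-1; tablet form → 15-1-2; analytical-grade → 15-1-2-2. Scheduled 21%. Ferrule agreement on 15-2-3-3: 15-1-2-2 not covered; Ferrule agreement on 15-1-1: 15-1-2-2 not covered. → 21%.
Line C: pigment → 15-2; powder → 15-2-3; crude → 15-2-3-2. Scheduled 21%. quota on 15-2-3-2 open → in-quota 11%; Ferrule agreement on 15-2-3-3: 15-2-3-2 not covered; Ferrule agreement on 15-1-1: 15-2-3-2 not covered. → 11%.
Line D: inorganic → 15-1; granular → 15-1-1; technical-grade → 15-1-1-2. Scheduled 30%. Ferrule agreement on 15-2-3-3: 15-1-1-2 not covered; Ferrule agreement on 15-1-1: RVC ≥ 60% → 2% available; preferential 2%; anti-dumping (Ferrule, 15-1-1): +14%; total 2% + 14% = 16%. → 16%.
Line E: pigment → 15-2; aqueous → 15-2-2; analytical-grade → 15-2-2-1. Scheduled 32%. quota on 15-2-2 open → in-quota 10%; Umbrial agreement on 15-1-1: 15-2-2-1 not covered. → 10%.
Sum: 50% + 21% + 11% + 16% + 10% = 108%.

108%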